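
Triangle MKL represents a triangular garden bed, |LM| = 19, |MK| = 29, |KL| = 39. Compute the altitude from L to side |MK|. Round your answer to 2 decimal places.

Semiperimeter s = (39 + 19 + 29)/2 = 43.5.
Heron's formula: area = √(43.5·4.5·24.5·14.5) ≈ 263.7.
The altitude from L has length 2·area/|MK| ≈ 18.187.

h_L ≈ 18.19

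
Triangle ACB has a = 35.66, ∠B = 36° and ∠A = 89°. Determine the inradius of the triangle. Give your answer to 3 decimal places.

The third angle is ∠C = 180° − ∠B − ∠A = 55.00°.
Law of sines: c = a·sin C/sin A ≈ 29.215.
Law of sines: b = a·sin B/sin A ≈ 20.964.
Area = ½·a·c·sin B ≈ 306.18.
Semiperimeter s = (35.66+29.215+20.964)/2 = 42.92.
Inradius = area/s = 306.18/42.92 ≈ 7.1339.

r ≈ 7.134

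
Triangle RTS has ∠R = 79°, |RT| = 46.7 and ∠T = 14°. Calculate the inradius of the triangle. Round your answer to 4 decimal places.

r ≈ 4.9907

The third angle is ∠S = 180° − ∠R − ∠T = 87.00°.
Law of sines: |TS| = |RT|·sin R/sin S ≈ 45.905.
Law of sines: |SR| = |RT|·sin T/sin S ≈ 11.313.
Area = ½·|RT|·|TS|·sin T ≈ 259.31.
Semiperimeter s = (45.905+11.313+46.7)/2 = 51.959.
Inradius = area/s = 259.31/51.959 ≈ 4.9907.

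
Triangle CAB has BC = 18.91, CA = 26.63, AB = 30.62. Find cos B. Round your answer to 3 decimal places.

By the law of cosines, cos B = (AB² + BC² − CA²) / (2·AB·BC) ≈ 0.50604, so ∠B ≈ 59.60°.

0.506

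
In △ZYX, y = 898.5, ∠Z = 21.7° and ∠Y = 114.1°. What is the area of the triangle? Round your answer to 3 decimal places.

The third angle is ∠X = 180° − ∠Z − ∠Y = 44.20°.
Law of sines: z = y·sin Z/sin Y ≈ 363.94.
Law of sines: x = y·sin X/sin Y ≈ 686.22.
Area = ½·y·z·sin X ≈ 1.1399e+05.

113986.728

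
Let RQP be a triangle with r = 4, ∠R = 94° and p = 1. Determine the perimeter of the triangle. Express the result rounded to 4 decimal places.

8.8039

Law of sines: sin P = p·sin R/r ≈ 0.24939.
Since r ≥ p, only the acute value applies: ∠P ≈ 14.44°.
Then ∠Q = 180° − ∠R − ∠P ≈ 71.56°.
Law of sines gives q = r·sin Q/sin R ≈ 3.8039.
Semiperimeter s = (4+3.8039+1)/2 = 4.4019.
Perimeter = 4 + 3.8039 + 1 = 8.8039.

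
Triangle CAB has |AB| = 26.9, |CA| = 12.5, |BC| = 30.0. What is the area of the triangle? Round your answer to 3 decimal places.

168.050

Semiperimeter s = (26.9 + 30 + 12.5)/2 = 34.7.
Heron's formula: area = √(34.7·7.8·4.7·22.2) ≈ 168.05.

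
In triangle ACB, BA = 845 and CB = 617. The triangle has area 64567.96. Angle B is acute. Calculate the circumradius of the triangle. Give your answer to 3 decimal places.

From area = ½·CB·BA·sin B, we get sin B = 2·area/(CB·BA) ≈ 0.24769.
Taking the acute solution, ∠B ≈ 14.34°.
Law of cosines then gives AC ≈ 290.65.
Circumradius = AC/(2 sin B) ≈ 586.72.

R ≈ 586.720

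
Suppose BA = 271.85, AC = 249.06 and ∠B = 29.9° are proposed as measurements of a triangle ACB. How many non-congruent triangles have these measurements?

2

BA·sin B = 271.85·sin(29.9°) ≈ 135.5.
Since BA sin B < AC < BA (135.5 < 249.06 < 271.85), two triangles exist.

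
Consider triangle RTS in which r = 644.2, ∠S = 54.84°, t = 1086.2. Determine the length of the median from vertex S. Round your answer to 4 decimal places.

m_S ≈ 774.7128

By the law of cosines, s² = r² + t² − 2·r·t·cos S = 7.8893e+05, so s ≈ 888.22.
Median from S: ½√(2·r² + 2·t² − s²) ≈ 774.71.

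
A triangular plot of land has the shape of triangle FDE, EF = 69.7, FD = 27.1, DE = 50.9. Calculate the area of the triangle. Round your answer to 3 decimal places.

area ≈ 573.431

Semiperimeter s = (50.9 + 69.7 + 27.1)/2 = 73.85.
Heron's formula: area = √(73.85·22.95·4.15·46.75) ≈ 573.43.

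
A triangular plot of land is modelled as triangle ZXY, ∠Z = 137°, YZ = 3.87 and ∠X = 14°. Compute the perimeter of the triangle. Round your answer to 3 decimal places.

22.535

The third angle is ∠Y = 180° − ∠Z − ∠X = 29.00°.
Law of sines: XY = YZ·sin Z/sin X ≈ 10.91.
Law of sines: ZX = YZ·sin Y/sin X ≈ 7.7555.
Semiperimeter s = (10.91+3.87+7.7555)/2 = 11.268.
Perimeter = 10.91 + 3.87 + 7.7555 = 22.535.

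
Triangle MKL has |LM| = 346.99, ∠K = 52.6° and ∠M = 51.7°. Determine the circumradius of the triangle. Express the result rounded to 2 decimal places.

The third angle is ∠L = 180° − ∠M − ∠K = 75.70°.
Law of sines: |KL| = |LM|·sin M/sin K ≈ 342.78.
Law of sines: |MK| = |LM|·sin L/sin K ≈ 423.25.
Circumradius = |LM|/(2 sin K) ≈ 218.39.

R ≈ 218.39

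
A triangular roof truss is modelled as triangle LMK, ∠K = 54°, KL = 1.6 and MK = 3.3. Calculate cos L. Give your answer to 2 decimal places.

By the law of cosines, LM² = MK² + KL² − 2·MK·KL·cos K = 7.243, so LM ≈ 2.6913.
Law of cosines again: cos L = (KL² + LM² − MK²)/(2·KL·LM) ≈ -0.12622, so ∠L ≈ 97.25°.

cos L ≈ -0.13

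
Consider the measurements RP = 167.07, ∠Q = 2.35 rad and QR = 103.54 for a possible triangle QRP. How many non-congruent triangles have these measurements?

QR·sin Q = 103.54·sin(2.35 rad) ≈ 73.67.
Since ∠Q is not acute, a triangle exists only if RP > QR; here RP > QR, so there is exactly one triangle.

1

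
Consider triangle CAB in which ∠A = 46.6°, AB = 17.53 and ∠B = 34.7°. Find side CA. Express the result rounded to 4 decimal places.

10.0956

The third angle is ∠C = 180° − ∠A − ∠B = 98.70°.
Law of sines: CA = AB·sin B/sin C ≈ 10.096.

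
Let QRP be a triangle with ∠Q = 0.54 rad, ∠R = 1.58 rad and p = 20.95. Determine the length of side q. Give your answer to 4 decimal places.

The third angle is ∠P = π − ∠Q − ∠R = 1.022 rad.
Law of sines: q = p·sin Q/sin P ≈ 12.628.

12.6283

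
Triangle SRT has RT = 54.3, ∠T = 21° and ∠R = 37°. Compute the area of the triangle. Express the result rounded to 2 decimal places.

374.92

The third angle is ∠S = 180° − ∠R − ∠T = 122.00°.
Law of sines: TS = RT·sin R/sin S ≈ 38.534.
Law of sines: SR = RT·sin T/sin S ≈ 22.946.
Area = ½·RT·TS·sin T ≈ 374.92.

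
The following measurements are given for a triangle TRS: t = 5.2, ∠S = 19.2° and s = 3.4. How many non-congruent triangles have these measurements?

2

t·sin S = 5.2·sin(19.2°) ≈ 1.71.
Since t sin S < s < t (1.71 < 3.4 < 5.2), two triangles exist.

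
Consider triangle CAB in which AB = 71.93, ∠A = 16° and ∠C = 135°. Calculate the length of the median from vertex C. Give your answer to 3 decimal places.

m_C ≈ 17.768

The third angle is ∠B = 180° − ∠C − ∠A = 29.00°.
Law of sines: BC = AB·sin A/sin C ≈ 28.039.
Law of sines: CA = AB·sin B/sin C ≈ 49.317.
Median from C: ½√(2·BC² + 2·CA² − AB²) ≈ 17.768.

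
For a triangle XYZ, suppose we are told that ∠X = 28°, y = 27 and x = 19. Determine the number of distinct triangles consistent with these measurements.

y·sin X = 27·sin(28°) ≈ 12.68.
Since y sin X < x < y (12.68 < 19 < 27), two triangles exist.

2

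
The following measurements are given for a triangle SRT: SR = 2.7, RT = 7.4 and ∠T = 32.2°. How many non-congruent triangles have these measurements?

0

RT·sin T = 7.4·sin(32.2°) ≈ 3.943.
Since SR = 2.7 < 3.943 = RT sin T, no triangle exists.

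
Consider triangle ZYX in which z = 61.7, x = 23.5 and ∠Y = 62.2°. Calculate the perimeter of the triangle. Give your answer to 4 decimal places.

By the law of cosines, y² = x² + z² − 2·x·z·cos Y = 3006.7, so y ≈ 54.833.
Semiperimeter s = (61.7+54.833+23.5)/2 = 70.017.
Perimeter = 61.7 + 54.833 + 23.5 = 140.03.

140.0331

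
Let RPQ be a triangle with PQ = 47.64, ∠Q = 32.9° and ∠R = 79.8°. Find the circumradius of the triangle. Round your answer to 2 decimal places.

24.20

The third angle is ∠P = 180° − ∠Q − ∠R = 67.30°.
Law of sines: QR = PQ·sin P/sin R ≈ 44.655.
Law of sines: RP = PQ·sin Q/sin R ≈ 26.292.
Circumradius = PQ/(2 sin R) ≈ 24.203.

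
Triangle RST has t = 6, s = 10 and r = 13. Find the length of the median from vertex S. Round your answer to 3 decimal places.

Median from S: ½√(2·t² + 2·r² − s²) ≈ 8.8034.

m_S ≈ 8.803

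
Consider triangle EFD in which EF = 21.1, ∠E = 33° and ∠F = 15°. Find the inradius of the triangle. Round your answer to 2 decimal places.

1.92

The third angle is ∠D = 180° − ∠E − ∠F = 132.00°.
Law of sines: FD = EF·sin E/sin D ≈ 15.464.
Law of sines: DE = EF·sin F/sin D ≈ 7.3486.
Area = ½·EF·FD·sin F ≈ 42.225.
Semiperimeter s = (15.464+7.3486+21.1)/2 = 21.956.
Inradius = area/s = 42.225/21.956 ≈ 1.9231.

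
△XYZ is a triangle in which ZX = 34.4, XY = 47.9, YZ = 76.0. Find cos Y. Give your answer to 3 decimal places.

By the law of cosines, cos Y = (XY² + YZ² − ZX²) / (2·XY·YZ) ≈ 0.94592, so ∠Y ≈ 18.93°.

0.946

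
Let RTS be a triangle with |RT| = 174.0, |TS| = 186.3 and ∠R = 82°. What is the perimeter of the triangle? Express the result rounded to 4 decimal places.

perimeter ≈ 455.3547

Law of sines: sin S = |RT|·sin R/|TS| ≈ 0.92489.
Since |TS| ≥ |RT|, only the acute value applies: ∠S ≈ 67.65°.
Then ∠T = 180° − ∠R − ∠S ≈ 30.35°.
Law of sines gives |SR| = |TS|·sin T/sin R ≈ 95.055.
Semiperimeter s = (186.3+95.055+174)/2 = 227.68.
Perimeter = 186.3 + 95.055 + 174 = 455.35.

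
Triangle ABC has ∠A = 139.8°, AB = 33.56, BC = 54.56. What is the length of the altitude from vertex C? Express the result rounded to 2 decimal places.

Law of sines: sin C = AB·sin A/BC ≈ 0.39702.
Since BC ≥ AB, only the acute value applies: ∠C ≈ 23.39°.
Then ∠B = 180° − ∠A − ∠C ≈ 16.81°.
Law of sines gives CA = BC·sin B/sin A ≈ 24.443.
Area = ½·BC·AB·sin B ≈ 264.73.
The altitude from C has length 2·area/AB ≈ 15.777.

h_C ≈ 15.78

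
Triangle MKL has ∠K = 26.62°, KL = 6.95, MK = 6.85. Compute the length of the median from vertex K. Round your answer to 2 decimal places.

By the law of cosines, LM² = MK² + KL² − 2·MK·KL·cos K = 10.103, so LM ≈ 3.1785.
Median from K: ½√(2·MK² + 2·KL² − LM²) ≈ 6.7147.

6.71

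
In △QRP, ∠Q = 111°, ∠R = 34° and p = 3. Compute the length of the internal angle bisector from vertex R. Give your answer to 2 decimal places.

t_R ≈ 3.55

The third angle is ∠P = 180° − ∠Q − ∠R = 35.00°.
Law of sines: q = p·sin Q/sin P ≈ 4.8829.
Law of sines: r = p·sin R/sin P ≈ 2.9248.
The bisector from R has length 2·p·q·cos(∠R/2)/(p+q) ≈ 3.5542.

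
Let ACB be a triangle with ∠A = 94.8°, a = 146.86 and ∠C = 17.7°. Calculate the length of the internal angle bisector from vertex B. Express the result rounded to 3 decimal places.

57.093

The third angle is ∠B = 180° − ∠A − ∠C = 67.50°.
Law of sines: c = a·sin C/sin A ≈ 44.807.
Law of sines: b = a·sin B/sin A ≈ 136.16.
The bisector from B has length 2·a·c·cos(∠B/2)/(a+c) ≈ 57.093.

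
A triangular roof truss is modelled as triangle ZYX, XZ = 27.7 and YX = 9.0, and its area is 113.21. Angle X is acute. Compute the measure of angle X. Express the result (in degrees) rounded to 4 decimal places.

65.2609

From area = ½·YX·XZ·sin X, we get sin X = 2·area/(YX·XZ) ≈ 0.90822.
Taking the acute solution, ∠X ≈ 65.26°.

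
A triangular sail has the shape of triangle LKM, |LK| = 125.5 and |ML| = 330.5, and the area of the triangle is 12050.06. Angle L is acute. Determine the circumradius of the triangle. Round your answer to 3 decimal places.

From area = ½·|ML|·|LK|·sin L, we get sin L = 2·area/(|ML|·|LK|) ≈ 0.58104.
Taking the acute solution, ∠L ≈ 0.620 rad.
Law of cosines then gives |KM| ≈ 239.72.
Circumradius = |KM|/(2 sin L) ≈ 206.28.

R ≈ 206.285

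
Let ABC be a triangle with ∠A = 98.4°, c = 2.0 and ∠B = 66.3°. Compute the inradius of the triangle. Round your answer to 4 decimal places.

0.8353

The third angle is ∠C = 180° − ∠A − ∠B = 15.30°.
Law of sines: a = c·sin A/sin C ≈ 7.4981.
Law of sines: b = c·sin B/sin C ≈ 6.9402.
Area = ½·c·a·sin B ≈ 6.8657.
Semiperimeter s = (7.4981+6.9402+2)/2 = 8.2191.
Inradius = area/s = 6.8657/8.2191 ≈ 0.83533.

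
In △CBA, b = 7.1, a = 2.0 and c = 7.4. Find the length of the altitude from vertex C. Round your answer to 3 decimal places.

Semiperimeter s = (7.4 + 7.1 + 2)/2 = 8.25.
Heron's formula: area = √(8.25·0.85·1.15·6.25) ≈ 7.0995.
The altitude from C has length 2·area/c ≈ 1.9188.

h_C ≈ 1.919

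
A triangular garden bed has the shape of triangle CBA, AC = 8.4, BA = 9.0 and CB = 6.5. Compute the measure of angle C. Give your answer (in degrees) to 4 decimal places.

∠C ≈ 73.0642°

By the law of cosines, cos C = (AC² + CB² − BA²) / (2·AC·CB) ≈ 0.29130, so ∠C ≈ 73.06°.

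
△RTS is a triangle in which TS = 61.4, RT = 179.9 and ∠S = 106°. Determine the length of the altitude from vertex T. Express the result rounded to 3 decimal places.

h_T ≈ 59.021

Law of sines: sin R = TS·sin S/RT ≈ 0.32808.
Since RT ≥ TS, only the acute value applies: ∠R ≈ 19.15°.
Then ∠T = 180° − ∠S − ∠R ≈ 54.85°.
Law of sines gives SR = RT·sin T/sin S ≈ 153.02.
Area = ½·RT·TS·sin T ≈ 4515.7.
The altitude from T has length 2·area/SR ≈ 59.021.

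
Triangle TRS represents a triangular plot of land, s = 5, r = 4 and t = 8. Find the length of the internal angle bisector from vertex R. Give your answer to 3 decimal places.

By the law of cosines, cos R = (s² + t² − r²) / (2·s·t) ≈ 0.91250, so ∠R ≈ 0.421 rad.
The bisector from R has length 2·s·t·cos(∠R/2)/(s+t) ≈ 6.0177.

t_R ≈ 6.018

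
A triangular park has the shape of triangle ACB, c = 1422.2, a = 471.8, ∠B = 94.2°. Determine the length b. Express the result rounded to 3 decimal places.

By the law of cosines, b² = a² + c² − 2·a·c·cos B = 2.3435e+06, so b ≈ 1530.9.

1530.860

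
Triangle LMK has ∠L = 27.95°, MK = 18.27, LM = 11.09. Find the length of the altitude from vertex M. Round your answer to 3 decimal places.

Law of sines: sin K = LM·sin L/MK ≈ 0.28450.
Since MK ≥ LM, only the acute value applies: ∠K ≈ 16.53°.
Then ∠M = 180° − ∠L − ∠K ≈ 135.52°.
Law of sines gives KL = MK·sin M/sin L ≈ 27.311.
Area = ½·MK·LM·sin M ≈ 70.981.
The altitude from M has length 2·area/KL ≈ 5.1979.

5.198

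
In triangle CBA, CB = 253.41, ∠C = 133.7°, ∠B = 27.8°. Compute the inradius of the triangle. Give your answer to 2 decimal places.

r ≈ 56.71

The third angle is ∠A = 180° − ∠C − ∠B = 18.50°.
Law of sines: BA = CB·sin C/sin A ≈ 577.39.
Law of sines: AC = CB·sin B/sin A ≈ 372.47.
Area = ½·CB·BA·sin B ≈ 34120.
Semiperimeter s = (577.39+372.47+253.41)/2 = 601.63.
Inradius = area/s = 34120/601.63 ≈ 56.712.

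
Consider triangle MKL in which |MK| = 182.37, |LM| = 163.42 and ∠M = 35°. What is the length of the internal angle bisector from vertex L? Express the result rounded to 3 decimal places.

96.528

By the law of cosines, |KL|² = |LM|² + |MK|² − 2·|LM|·|MK|·cos M = 11139, so |KL| ≈ 105.54.
Law of cosines again: cos L = (|KL|² + |LM|² − |MK|²)/(2·|KL|·|LM|) ≈ 0.13295, so ∠L ≈ 82.36°.
The bisector from L has length 2·|KL|·|LM|·cos(∠L/2)/(|KL|+|LM|) ≈ 96.528.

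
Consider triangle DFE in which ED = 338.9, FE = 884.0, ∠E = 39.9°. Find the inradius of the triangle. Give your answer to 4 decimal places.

102.0181

By the law of cosines, DF² = FE² + ED² − 2·FE·ED·cos E = 4.3664e+05, so DF ≈ 660.79.
Area = ½·FE·ED·sin E ≈ 96085.
Semiperimeter s = (884+338.9+660.79)/2 = 941.84.
Inradius = area/s = 96085/941.84 ≈ 102.02.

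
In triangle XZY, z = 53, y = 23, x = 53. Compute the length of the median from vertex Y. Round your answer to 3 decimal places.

Median from Y: ½√(2·x² + 2·z² − y²) ≈ 51.737.

51.737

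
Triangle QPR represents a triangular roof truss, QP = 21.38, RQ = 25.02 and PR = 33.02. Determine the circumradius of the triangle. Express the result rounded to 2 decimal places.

By the law of cosines, cos Q = (RQ² + QP² − PR²) / (2·RQ·QP) ≈ -0.00674, so ∠Q ≈ 1.578 rad.
Circumradius = PR/(2 sin Q) ≈ 16.51.

16.51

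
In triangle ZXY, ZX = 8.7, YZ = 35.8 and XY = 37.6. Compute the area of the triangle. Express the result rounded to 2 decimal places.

Semiperimeter s = (37.6 + 35.8 + 8.7)/2 = 41.05.
Heron's formula: area = √(41.05·3.45·5.25·32.35) ≈ 155.09.

area ≈ 155.09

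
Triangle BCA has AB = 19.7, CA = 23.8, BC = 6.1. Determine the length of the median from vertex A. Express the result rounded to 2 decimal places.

21.63

Median from A: ½√(2·CA² + 2·AB² − BC²) ≈ 21.632.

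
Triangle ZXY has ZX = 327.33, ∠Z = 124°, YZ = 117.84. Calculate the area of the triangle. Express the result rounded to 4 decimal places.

Area = ½·YZ·ZX·sin Z ≈ 15989.

15989.0537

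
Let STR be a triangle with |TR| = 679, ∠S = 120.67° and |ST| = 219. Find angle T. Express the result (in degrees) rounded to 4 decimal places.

∠T ≈ 43.2239°

Law of sines: sin R = |ST|·sin S/|TR| ≈ 0.27742.
Since |TR| ≥ |ST|, only the acute value applies: ∠R ≈ 16.11°.
Then ∠T = 180° − ∠S − ∠R ≈ 43.22°.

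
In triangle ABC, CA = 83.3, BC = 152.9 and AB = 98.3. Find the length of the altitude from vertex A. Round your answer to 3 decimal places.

Semiperimeter s = (152.9 + 83.3 + 98.3)/2 = 167.25.
Heron's formula: area = √(167.25·14.35·83.95·68.95) ≈ 3727.2.
The altitude from A has length 2·area/BC ≈ 48.754.

h_A ≈ 48.754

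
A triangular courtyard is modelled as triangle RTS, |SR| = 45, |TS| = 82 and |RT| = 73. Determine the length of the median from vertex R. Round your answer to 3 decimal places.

44.677

Median from R: ½√(2·|SR|² + 2·|RT|² − |TS|²) ≈ 44.677.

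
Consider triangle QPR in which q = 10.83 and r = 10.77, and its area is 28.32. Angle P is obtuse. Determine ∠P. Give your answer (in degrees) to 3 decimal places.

From area = ½·r·q·sin P, we get sin P = 2·area/(r·q) ≈ 0.48560.
Taking the obtuse solution, ∠P ≈ 150.95°.

150.948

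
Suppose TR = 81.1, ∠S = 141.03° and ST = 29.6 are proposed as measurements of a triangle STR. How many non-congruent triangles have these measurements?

1

ST·sin S = 29.6·sin(141.03°) ≈ 18.62.
Since ∠S is not acute, a triangle exists only if TR > ST; here TR > ST, so there is exactly one triangle.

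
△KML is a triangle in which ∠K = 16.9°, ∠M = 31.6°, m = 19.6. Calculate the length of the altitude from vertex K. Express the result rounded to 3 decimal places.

The third angle is ∠L = 180° − ∠K − ∠M = 131.50°.
Law of sines: k = m·sin K/sin M ≈ 10.874.
Law of sines: l = m·sin L/sin M ≈ 28.015.
Area = ½·m·k·sin L ≈ 79.812.
The altitude from K has length 2·area/k ≈ 14.68.

h_K ≈ 14.680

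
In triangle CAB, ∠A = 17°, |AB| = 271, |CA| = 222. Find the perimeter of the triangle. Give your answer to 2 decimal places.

By the law of cosines, |BC|² = |CA|² + |AB|² − 2·|CA|·|AB|·cos A = 7658.6, so |BC| ≈ 87.513.
Semiperimeter s = (271+87.513+222)/2 = 290.26.
Perimeter = 271 + 87.513 + 222 = 580.51.

580.51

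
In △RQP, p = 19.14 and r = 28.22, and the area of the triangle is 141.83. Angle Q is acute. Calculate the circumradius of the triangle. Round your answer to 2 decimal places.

14.85

From area = ½·p·r·sin Q, we get sin Q = 2·area/(p·r) ≈ 0.52517.
Taking the acute solution, ∠Q ≈ 31.68°.
Law of cosines then gives q ≈ 15.602.
Circumradius = q/(2 sin Q) ≈ 14.854.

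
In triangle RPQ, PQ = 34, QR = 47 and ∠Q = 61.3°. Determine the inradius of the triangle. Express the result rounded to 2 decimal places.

By the law of cosines, RP² = PQ² + QR² − 2·PQ·QR·cos Q = 1830.2, so RP ≈ 42.781.
Area = ½·PQ·QR·sin Q ≈ 700.84.
Semiperimeter s = (34+47+42.781)/2 = 61.89.
Inradius = area/s = 700.84/61.89 ≈ 11.324.

r ≈ 11.32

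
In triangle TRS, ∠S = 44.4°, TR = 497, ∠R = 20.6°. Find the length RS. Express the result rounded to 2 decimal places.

643.79

The third angle is ∠T = 180° − ∠R − ∠S = 115.00°.
Law of sines: RS = TR·sin T/sin S ≈ 643.79.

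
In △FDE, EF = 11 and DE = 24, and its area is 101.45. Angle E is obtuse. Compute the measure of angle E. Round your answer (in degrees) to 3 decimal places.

129.775

From area = ½·DE·EF·sin E, we get sin E = 2·area/(DE·EF) ≈ 0.76856.
Taking the obtuse solution, ∠E ≈ 129.78°.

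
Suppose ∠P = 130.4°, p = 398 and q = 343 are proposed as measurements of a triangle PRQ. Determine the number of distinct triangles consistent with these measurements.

q·sin P = 343·sin(130.4°) ≈ 261.2.
Since ∠P is not acute, a triangle exists only if p > q; here p > q, so there is exactly one triangle.

1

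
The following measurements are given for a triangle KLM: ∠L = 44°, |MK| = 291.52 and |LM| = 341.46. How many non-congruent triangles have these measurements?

|LM|·sin L = 341.46·sin(44°) ≈ 237.2.
Since |LM| sin L < |MK| < |LM| (237.2 < 291.52 < 341.46), two triangles exist.

2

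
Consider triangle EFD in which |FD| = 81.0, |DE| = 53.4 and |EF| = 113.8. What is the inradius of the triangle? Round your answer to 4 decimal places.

r ≈ 15.9031

Semiperimeter s = (81 + 53.4 + 113.8)/2 = 124.1.
Heron's formula: area = √(124.1·43.1·70.7·10.3) ≈ 1973.6.
Inradius = area/s = 1973.6/124.1 ≈ 15.903.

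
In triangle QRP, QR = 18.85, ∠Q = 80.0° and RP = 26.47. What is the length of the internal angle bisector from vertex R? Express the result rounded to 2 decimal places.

t_R ≈ 19.49

Law of sines: sin P = QR·sin Q/RP ≈ 0.70131.
Since RP ≥ QR, only the acute value applies: ∠P ≈ 44.53°.
Then ∠R = 180° − ∠Q − ∠P ≈ 55.47°.
Law of sines gives PQ = RP·sin R/sin Q ≈ 22.143.
The bisector from R has length 2·QR·RP·cos(∠R/2)/(QR+RP) ≈ 19.49.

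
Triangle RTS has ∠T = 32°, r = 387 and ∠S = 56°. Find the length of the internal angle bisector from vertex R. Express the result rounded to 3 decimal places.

173.922

The third angle is ∠R = 180° − ∠T − ∠S = 92.00°.
Law of sines: t = r·sin T/sin R ≈ 205.2.
Law of sines: s = r·sin S/sin R ≈ 321.03.
The bisector from R has length 2·t·s·cos(∠R/2)/(t+s) ≈ 173.92.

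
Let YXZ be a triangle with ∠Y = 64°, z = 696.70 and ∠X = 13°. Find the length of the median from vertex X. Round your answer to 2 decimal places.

m_X ≈ 665.38

The third angle is ∠Z = 180° − ∠Y − ∠X = 103.00°.
Law of sines: y = z·sin Y/sin Z ≈ 642.66.
Law of sines: x = z·sin X/sin Z ≈ 160.85.
Median from X: ½√(2·z² + 2·y² − x²) ≈ 665.38.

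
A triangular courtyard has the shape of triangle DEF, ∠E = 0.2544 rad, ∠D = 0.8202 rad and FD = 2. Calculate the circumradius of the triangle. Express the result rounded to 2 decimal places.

R ≈ 3.97

The third angle is ∠F = π − ∠D − ∠E = 2.0670 rad.
Law of sines: EF = FD·sin D/sin E ≈ 5.8116.
Law of sines: DE = FD·sin F/sin E ≈ 6.9887.
Circumradius = FD/(2 sin E) ≈ 3.9735.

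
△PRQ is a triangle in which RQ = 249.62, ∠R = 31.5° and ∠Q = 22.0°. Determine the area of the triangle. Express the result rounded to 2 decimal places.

area ≈ 7585.96

The third angle is ∠P = 180° − ∠R − ∠Q = 126.50°.
Law of sines: QP = RQ·sin R/sin P ≈ 162.25.
Law of sines: PR = RQ·sin Q/sin P ≈ 116.33.
Area = ½·RQ·QP·sin Q ≈ 7586.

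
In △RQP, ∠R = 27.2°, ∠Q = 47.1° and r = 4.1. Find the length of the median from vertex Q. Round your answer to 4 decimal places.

The third angle is ∠P = 180° − ∠R − ∠Q = 105.70°.
Law of sines: q = r·sin Q/sin R ≈ 6.5706.
Law of sines: p = r·sin P/sin R ≈ 8.635.
Median from Q: ½√(2·p² + 2·r² − q²) ≈ 5.907.

m_Q ≈ 5.9070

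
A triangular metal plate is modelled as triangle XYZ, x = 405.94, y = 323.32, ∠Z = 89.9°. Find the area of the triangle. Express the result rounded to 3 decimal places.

Area = ½·x·y·sin Z ≈ 65624.

65624.160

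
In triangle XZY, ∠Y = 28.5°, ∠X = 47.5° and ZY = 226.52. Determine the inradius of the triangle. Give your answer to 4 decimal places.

The third angle is ∠Z = 180° − ∠Y − ∠X = 104.00°.
Law of sines: YX = ZY·sin Z/sin X ≈ 298.11.
Law of sines: XZ = ZY·sin Y/sin X ≈ 146.6.
Area = ½·ZY·YX·sin Y ≈ 16111.
Semiperimeter s = (226.52+298.11+146.6)/2 = 335.62.
Inradius = area/s = 16111/335.62 ≈ 48.004.

48.0038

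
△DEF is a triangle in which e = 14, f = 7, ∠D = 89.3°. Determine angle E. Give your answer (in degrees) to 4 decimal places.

∠E ≈ 63.9960°

By the law of cosines, d² = e² + f² − 2·e·f·cos D = 242.61, so d ≈ 15.576.
Law of cosines again: cos E = (f² + d² − e²)/(2·f·d) ≈ 0.43843, so ∠E ≈ 64.00°.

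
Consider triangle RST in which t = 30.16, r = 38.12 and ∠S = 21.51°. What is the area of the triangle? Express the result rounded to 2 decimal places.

Area = ½·t·r·sin S ≈ 210.78.

area ≈ 210.78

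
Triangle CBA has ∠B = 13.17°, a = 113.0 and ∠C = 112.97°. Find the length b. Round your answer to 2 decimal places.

The third angle is ∠A = 180° − ∠C − ∠B = 53.86°.
Law of sines: b = a·sin B/sin A ≈ 31.881.

31.88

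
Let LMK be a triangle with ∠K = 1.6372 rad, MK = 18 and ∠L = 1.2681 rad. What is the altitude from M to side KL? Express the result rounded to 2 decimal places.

h_M ≈ 17.96

The third angle is ∠M = π − ∠K − ∠L = 0.2363 rad.
Law of sines: KL = MK·sin M/sin L ≈ 4.4145.
Law of sines: LM = MK·sin K/sin L ≈ 18.816.
Area = ½·MK·KL·sin K ≈ 39.643.
The altitude from M has length 2·area/KL ≈ 17.96.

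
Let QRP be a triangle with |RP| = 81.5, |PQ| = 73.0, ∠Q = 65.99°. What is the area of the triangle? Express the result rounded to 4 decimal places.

area ≈ 2552.6507

Law of sines: sin R = |PQ|·sin Q/|RP| ≈ 0.81820.
Since |RP| ≥ |PQ|, only the acute value applies: ∠R ≈ 54.91°.
Then ∠P = 180° − ∠Q − ∠R ≈ 59.10°.
Law of sines gives |QR| = |RP|·sin P/sin Q ≈ 76.56.
Area = ½·|RP|·|PQ|·sin P ≈ 2552.7.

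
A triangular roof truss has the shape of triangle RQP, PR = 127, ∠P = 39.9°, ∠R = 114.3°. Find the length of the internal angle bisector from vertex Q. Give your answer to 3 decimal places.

The third angle is ∠Q = 180° − ∠P − ∠R = 25.80°.
Law of sines: QP = PR·sin R/sin Q ≈ 265.95.
Law of sines: RQ = PR·sin P/sin Q ≈ 187.17.
The bisector from Q has length 2·RQ·QP·cos(∠Q/2)/(RQ+QP) ≈ 214.17.

t_Q ≈ 214.168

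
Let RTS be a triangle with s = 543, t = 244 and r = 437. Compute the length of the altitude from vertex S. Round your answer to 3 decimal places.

h_S ≈ 192.076

Semiperimeter p = (437 + 244 + 543)/2 = 612.
Heron's formula: area = √(612·175·368·69) ≈ 52149.
The altitude from S has length 2·area/s ≈ 192.08.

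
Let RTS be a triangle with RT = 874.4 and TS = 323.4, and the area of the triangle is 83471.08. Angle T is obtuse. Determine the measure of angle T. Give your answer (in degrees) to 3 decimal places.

143.818

From area = ½·RT·TS·sin T, we get sin T = 2·area/(RT·TS) ≈ 0.59036.
Taking the obtuse solution, ∠T ≈ 143.82°.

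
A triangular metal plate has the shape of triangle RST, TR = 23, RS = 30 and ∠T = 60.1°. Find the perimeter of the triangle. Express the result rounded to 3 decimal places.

86.881

Law of sines: sin S = TR·sin T/RS ≈ 0.66462.
Since RS ≥ TR, only the acute value applies: ∠S ≈ 41.65°.
Then ∠R = 180° − ∠T − ∠S ≈ 78.25°.
Law of sines gives ST = RS·sin R/sin T ≈ 33.881.
Semiperimeter s = (33.881+23+30)/2 = 43.44.
Perimeter = 33.881 + 23 + 30 = 86.881.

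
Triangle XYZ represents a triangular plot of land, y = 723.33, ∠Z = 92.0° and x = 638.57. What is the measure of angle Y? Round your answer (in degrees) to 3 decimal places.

47.439

By the law of cosines, z² = x² + y² − 2·x·y·cos Z = 9.6322e+05, so z ≈ 981.44.
Law of cosines again: cos Y = (z² + x² − y²)/(2·z·x) ≈ 0.67637, so ∠Y ≈ 47.44°.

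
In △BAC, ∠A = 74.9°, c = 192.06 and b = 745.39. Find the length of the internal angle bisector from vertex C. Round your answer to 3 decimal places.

By the law of cosines, a² = c² + b² − 2·c·b·cos A = 5.1791e+05, so a ≈ 719.66.
Law of cosines again: cos C = (b² + a² − c²)/(2·b·a) ≈ 0.96623, so ∠C ≈ 14.93°.
The bisector from C has length 2·b·a·cos(∠C/2)/(b+a) ≈ 726.09.

t_C ≈ 726.090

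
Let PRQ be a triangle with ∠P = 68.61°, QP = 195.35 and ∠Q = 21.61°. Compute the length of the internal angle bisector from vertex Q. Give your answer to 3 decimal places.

The third angle is ∠R = 180° − ∠Q − ∠P = 89.78°.
Law of sines: RQ = QP·sin P/sin R ≈ 181.9.
Law of sines: PR = QP·sin Q/sin R ≈ 71.945.
The bisector from Q has length 2·RQ·QP·cos(∠Q/2)/(RQ+QP) ≈ 185.04.

185.043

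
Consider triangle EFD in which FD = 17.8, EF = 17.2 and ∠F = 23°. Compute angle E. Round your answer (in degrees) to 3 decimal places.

∠E ≈ 83.316°

By the law of cosines, DE² = EF² + FD² − 2·EF·FD·cos F = 49.036, so DE ≈ 7.0026.
Law of cosines again: cos E = (DE² + EF² − FD²)/(2·DE·EF) ≈ 0.11639, so ∠E ≈ 83.32°.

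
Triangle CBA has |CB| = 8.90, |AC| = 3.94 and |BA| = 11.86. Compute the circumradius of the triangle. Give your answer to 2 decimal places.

R ≈ 7.85

By the law of cosines, cos C = (|AC|² + |CB|² − |BA|²) / (2·|AC|·|CB|) ≈ -0.65485, so ∠C ≈ 130.91°.
Circumradius = |BA|/(2 sin C) ≈ 7.8464.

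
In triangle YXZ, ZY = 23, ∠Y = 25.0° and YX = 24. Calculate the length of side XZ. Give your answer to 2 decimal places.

10.22

By the law of cosines, XZ² = ZY² + YX² − 2·ZY·YX·cos Y = 104.44, so XZ ≈ 10.219.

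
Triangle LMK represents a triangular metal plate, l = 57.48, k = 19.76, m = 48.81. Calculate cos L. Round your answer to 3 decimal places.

cos L ≈ -0.275

By the law of cosines, cos L = (m² + k² − l²) / (2·m·k) ≈ -0.27532, so ∠L ≈ 1.850 rad.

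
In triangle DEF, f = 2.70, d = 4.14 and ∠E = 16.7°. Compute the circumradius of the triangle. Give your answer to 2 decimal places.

By the law of cosines, e² = f² + d² − 2·f·d·cos E = 3.0165, so e ≈ 1.7368.
Area = ½·f·d·sin E ≈ 1.6061.
Circumradius = e/(2 sin E) ≈ 3.022.

R ≈ 3.02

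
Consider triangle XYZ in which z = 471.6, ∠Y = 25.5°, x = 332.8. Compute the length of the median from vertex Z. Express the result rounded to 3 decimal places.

157.156

By the law of cosines, y² = z² + x² − 2·z·x·cos Y = 49844, so y ≈ 223.26.
Median from Z: ½√(2·x² + 2·y² − z²) ≈ 157.16.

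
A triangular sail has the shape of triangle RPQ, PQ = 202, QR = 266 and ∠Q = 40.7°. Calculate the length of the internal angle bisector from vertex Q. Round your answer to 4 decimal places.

By the law of cosines, RP² = PQ² + QR² − 2·PQ·QR·cos Q = 30088, so RP ≈ 173.46.
The bisector from Q has length 2·PQ·QR·cos(∠Q/2)/(PQ+QR) ≈ 215.29.

t_Q ≈ 215.2921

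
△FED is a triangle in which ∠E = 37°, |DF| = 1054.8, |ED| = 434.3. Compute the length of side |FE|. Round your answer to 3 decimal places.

Law of sines: sin F = |ED|·sin E/|DF| ≈ 0.24779.
Since |DF| ≥ |ED|, only the acute value applies: ∠F ≈ 14.35°.
Then ∠D = 180° − ∠E − ∠F ≈ 128.65°.
Law of sines gives |FE| = |DF|·sin D/sin E ≈ 1368.8.

1368.752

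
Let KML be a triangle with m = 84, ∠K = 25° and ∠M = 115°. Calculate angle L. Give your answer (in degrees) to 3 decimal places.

The third angle is ∠L = 180° − ∠K − ∠M = 40.00°.

∠L ≈ 40.000°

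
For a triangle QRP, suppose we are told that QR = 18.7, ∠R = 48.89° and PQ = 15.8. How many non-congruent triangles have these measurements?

QR·sin R = 18.7·sin(48.89°) ≈ 14.09.
Since QR sin R < PQ < QR (14.09 < 15.8 < 18.7), two triangles exist.

2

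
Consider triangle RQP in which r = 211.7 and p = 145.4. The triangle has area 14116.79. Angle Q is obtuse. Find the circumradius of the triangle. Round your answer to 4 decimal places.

From area = ½·p·r·sin Q, we get sin Q = 2·area/(p·r) ≈ 0.91724.
Taking the obtuse solution, ∠Q ≈ 1.981 rad.
Law of cosines then gives q ≈ 300.8.
Circumradius = q/(2 sin Q) ≈ 163.97.

163.9715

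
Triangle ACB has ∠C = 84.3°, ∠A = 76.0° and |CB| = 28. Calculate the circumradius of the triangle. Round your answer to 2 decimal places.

R ≈ 14.43

The third angle is ∠B = 180° − ∠A − ∠C = 19.70°.
Law of sines: |BA| = |CB|·sin C/sin A ≈ 28.714.
Law of sines: |AC| = |CB|·sin B/sin A ≈ 9.7276.
Circumradius = |CB|/(2 sin A) ≈ 14.429.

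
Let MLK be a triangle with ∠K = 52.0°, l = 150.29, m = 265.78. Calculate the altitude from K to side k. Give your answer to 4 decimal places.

By the law of cosines, k² = m² + l² − 2·m·l·cos K = 44042, so k ≈ 209.86.
Area = ½·m·l·sin K ≈ 15738.
The altitude from K has length 2·area/k ≈ 149.99.

149.9860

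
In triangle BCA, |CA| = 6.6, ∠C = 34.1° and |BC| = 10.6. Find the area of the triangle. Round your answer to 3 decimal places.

area ≈ 19.611

Area = ½·|BC|·|CA|·sin C ≈ 19.611.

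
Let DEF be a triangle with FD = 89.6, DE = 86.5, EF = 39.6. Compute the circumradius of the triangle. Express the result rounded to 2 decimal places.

R ≈ 45.31

By the law of cosines, cos D = (FD² + DE² − EF²) / (2·FD·DE) ≈ 0.89945, so ∠D ≈ 25.91°.
Circumradius = EF/(2 sin D) ≈ 45.307.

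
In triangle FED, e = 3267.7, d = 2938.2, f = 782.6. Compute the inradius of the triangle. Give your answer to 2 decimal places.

Semiperimeter s = (782.6 + 3267.7 + 2938.2)/2 = 3494.2.
Heron's formula: area = √(3494.2·2711.7·226.55·556.05) ≈ 1.0925e+06.
Inradius = area/s = 1.0925e+06/3494.2 ≈ 312.66.

r ≈ 312.66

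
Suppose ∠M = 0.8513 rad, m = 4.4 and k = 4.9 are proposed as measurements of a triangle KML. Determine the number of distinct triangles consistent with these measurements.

2

k·sin M = 4.9·sin(0.8513 rad) ≈ 3.685.
Since k sin M < m < k (3.685 < 4.4 < 4.9), two triangles exist.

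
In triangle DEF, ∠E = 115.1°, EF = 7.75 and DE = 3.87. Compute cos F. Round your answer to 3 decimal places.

By the law of cosines, FD² = DE² + EF² − 2·DE·EF·cos E = 100.49, so FD ≈ 10.024.
Law of cosines again: cos F = (EF² + FD² − DE²)/(2·EF·FD) ≈ 0.93690, so ∠F ≈ 20.46°.

cos F ≈ 0.937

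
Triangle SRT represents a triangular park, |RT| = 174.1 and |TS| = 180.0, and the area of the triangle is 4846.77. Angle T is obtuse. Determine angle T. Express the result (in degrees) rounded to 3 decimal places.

From area = ½·|RT|·|TS|·sin T, we get sin T = 2·area/(|RT|·|TS|) ≈ 0.30932.
Taking the obtuse solution, ∠T ≈ 161.98°.

∠T ≈ 161.982°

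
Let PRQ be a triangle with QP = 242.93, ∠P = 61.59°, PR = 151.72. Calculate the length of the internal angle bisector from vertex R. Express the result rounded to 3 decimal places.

By the law of cosines, RQ² = QP² + PR² − 2·QP·PR·cos P = 46962, so RQ ≈ 216.71.
Law of cosines again: cos R = (PR² + RQ² − QP²)/(2·PR·RQ) ≈ 0.16677, so ∠R ≈ 80.40°.
The bisector from R has length 2·PR·RQ·cos(∠R/2)/(PR+RQ) ≈ 136.32.

t_R ≈ 136.324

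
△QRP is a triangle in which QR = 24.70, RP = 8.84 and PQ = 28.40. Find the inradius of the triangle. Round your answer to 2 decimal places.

r ≈ 3.39

Semiperimeter s = (8.84 + 28.4 + 24.7)/2 = 30.97.
Heron's formula: area = √(30.97·22.13·2.57·6.27) ≈ 105.09.
Inradius = area/s = 105.09/30.97 ≈ 3.3933.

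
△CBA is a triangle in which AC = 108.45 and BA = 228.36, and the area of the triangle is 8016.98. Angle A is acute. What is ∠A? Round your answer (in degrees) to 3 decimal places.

40.348

From area = ½·BA·AC·sin A, we get sin A = 2·area/(BA·AC) ≈ 0.64743.
Taking the acute solution, ∠A ≈ 40.35°.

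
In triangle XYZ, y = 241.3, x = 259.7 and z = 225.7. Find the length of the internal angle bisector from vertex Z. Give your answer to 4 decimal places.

By the law of cosines, cos Z = (x² + y² − z²) / (2·x·y) ≈ 0.59625, so ∠Z ≈ 53.40°.
The bisector from Z has length 2·x·y·cos(∠Z/2)/(x+y) ≈ 223.49.

t_Z ≈ 223.4897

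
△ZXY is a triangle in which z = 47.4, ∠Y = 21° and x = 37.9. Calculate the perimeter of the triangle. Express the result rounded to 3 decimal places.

By the law of cosines, y² = z² + x² − 2·z·x·cos Y = 328.89, so y ≈ 18.135.
Semiperimeter s = (47.4+37.9+18.135)/2 = 51.718.
Perimeter = 47.4 + 37.9 + 18.135 = 103.44.

103.435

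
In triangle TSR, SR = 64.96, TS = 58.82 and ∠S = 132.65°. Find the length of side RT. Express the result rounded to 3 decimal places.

113.389

By the law of cosines, RT² = TS² + SR² − 2·TS·SR·cos S = 12857, so RT ≈ 113.39.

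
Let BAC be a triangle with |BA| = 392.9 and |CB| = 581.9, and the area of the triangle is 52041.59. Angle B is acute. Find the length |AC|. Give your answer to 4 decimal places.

293.0069

From area = ½·|CB|·|BA|·sin B, we get sin B = 2·area/(|CB|·|BA|) ≈ 0.45525.
Taking the acute solution, ∠B ≈ 27.08°.
Law of cosines then gives |AC| ≈ 293.01.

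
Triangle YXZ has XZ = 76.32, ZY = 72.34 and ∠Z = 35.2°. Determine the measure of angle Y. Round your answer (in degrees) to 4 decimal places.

By the law of cosines, YX² = XZ² + ZY² − 2·XZ·ZY·cos Z = 2034.9, so YX ≈ 45.11.
Law of cosines again: cos Y = (ZY² + YX² − XZ²)/(2·ZY·YX) ≈ 0.22114, so ∠Y ≈ 77.22°.

∠Y ≈ 77.2242°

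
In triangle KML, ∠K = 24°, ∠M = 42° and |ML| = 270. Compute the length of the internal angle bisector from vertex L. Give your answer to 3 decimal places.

182.917

The third angle is ∠L = 180° − ∠K − ∠M = 114.00°.
Law of sines: |LK| = |ML|·sin M/sin K ≈ 444.18.
Law of sines: |KM| = |ML|·sin L/sin K ≈ 606.43.
The bisector from L has length 2·|ML|·|LK|·cos(∠L/2)/(|ML|+|LK|) ≈ 182.92.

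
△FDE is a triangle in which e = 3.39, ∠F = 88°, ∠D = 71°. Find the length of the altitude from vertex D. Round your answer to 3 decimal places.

3.388

The third angle is ∠E = 180° − ∠F − ∠D = 21.00°.
Law of sines: f = e·sin F/sin E ≈ 9.4538.
Law of sines: d = e·sin D/sin E ≈ 8.9442.
Area = ½·e·f·sin D ≈ 15.151.
The altitude from D has length 2·area/d ≈ 3.3879.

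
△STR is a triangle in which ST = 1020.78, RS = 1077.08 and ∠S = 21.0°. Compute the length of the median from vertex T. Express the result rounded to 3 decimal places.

By the law of cosines, TR² = RS² + ST² − 2·RS·ST·cos S = 1.4922e+05, so TR ≈ 386.29.
Median from T: ½√(2·ST² + 2·TR² − RS²) ≈ 552.79.

m_T ≈ 552.794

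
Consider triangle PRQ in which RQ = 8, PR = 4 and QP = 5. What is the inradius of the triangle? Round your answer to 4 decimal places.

Semiperimeter s = (8 + 5 + 4)/2 = 8.5.
Heron's formula: area = √(8.5·0.5·3.5·4.5) ≈ 8.1815.
Inradius = area/s = 8.1815/8.5 ≈ 0.96253.

r ≈ 0.9625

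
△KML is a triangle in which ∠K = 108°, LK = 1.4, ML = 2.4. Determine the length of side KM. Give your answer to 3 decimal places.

Law of sines: sin M = LK·sin K/ML ≈ 0.55478.
Since ML ≥ LK, only the acute value applies: ∠M ≈ 33.70°.
Then ∠L = 180° − ∠K − ∠M ≈ 38.30°.
Law of sines gives KM = ML·sin L/sin K ≈ 1.5642.

1.564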